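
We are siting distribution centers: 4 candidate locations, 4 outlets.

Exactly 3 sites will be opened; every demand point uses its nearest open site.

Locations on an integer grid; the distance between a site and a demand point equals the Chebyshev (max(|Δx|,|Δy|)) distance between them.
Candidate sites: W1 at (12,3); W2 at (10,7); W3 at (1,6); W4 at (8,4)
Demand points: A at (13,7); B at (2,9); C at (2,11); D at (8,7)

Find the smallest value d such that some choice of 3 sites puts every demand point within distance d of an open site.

5

Open {W1, W2, W3}.
  Farthest demand point is C at distance 5 (to W3); all others are ≤ 5.
With {W1, W3, W4} the worst case is 5.
With {W2, W3, W4} the worst case is 5.
No size-3 selection achieves below 5.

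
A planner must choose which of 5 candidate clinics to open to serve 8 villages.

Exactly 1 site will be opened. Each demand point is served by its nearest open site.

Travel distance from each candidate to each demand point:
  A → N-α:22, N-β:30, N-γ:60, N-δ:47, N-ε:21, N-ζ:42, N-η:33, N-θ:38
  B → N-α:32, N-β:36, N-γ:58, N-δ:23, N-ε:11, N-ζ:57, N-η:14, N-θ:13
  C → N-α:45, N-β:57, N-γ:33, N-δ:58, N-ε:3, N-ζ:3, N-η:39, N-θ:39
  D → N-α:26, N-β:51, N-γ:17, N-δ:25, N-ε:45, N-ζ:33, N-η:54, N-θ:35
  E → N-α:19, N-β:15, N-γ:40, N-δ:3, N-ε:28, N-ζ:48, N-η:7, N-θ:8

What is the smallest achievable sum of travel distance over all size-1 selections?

168

Open {E}.
  N-α→E 19, N-β→E 15, N-γ→E 40, N-δ→E 3, N-ε→E 28, N-ζ→E 48, N-η→E 7, N-θ→E 8  ⇒ total 168.
Compare {B}: total 244.
Compare {C}: total 277.
No size-1 selection does better; minimum is 168.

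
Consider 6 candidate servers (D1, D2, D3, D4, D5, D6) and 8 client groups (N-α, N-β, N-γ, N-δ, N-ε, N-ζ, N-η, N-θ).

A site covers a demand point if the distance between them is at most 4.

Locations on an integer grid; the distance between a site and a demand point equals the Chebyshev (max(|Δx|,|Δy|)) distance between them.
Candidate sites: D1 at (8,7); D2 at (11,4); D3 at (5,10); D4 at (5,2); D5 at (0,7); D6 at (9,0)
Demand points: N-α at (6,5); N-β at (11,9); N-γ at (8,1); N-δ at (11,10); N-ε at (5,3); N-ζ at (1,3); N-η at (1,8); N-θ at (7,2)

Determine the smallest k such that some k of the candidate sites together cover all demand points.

Coverage sets (demand points within 4 of each site):
  D1: {N-α, N-β, N-δ, N-ε}
  D2: {N-γ, N-θ}
  D3: {N-η}
  D4: {N-α, N-γ, N-ε, N-ζ, N-θ}
  D5: {N-ζ, N-η}
  D6: {N-γ, N-ε, N-θ}
No 2 sites suffice: every size-2 union leaves at least one demand point uncovered.
But {D1, D2, D5} covers everything, so the minimum is 3.

3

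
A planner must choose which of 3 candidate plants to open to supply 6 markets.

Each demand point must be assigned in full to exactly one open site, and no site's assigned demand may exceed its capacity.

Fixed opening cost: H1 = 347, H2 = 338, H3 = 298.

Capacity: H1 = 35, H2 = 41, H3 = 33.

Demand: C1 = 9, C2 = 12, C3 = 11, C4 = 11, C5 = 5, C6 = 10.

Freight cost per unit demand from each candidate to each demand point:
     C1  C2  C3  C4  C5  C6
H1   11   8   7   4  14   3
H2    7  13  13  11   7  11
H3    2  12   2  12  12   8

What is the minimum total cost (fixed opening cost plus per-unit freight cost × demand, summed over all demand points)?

915

Open {H1, H3}; cheapest assignment that respects the capacities:
  H1 (cap 35, load 33): C2, C4, C6 — cost 12×8 + 11×4 + 10×3 = 170
  H3 (cap 33, load 25): C1, C3, C5 — cost 9×2 + 11×2 + 5×12 = 100
  Shipping 270, fixed 645 → total 915.
  Any other capacity-feasible assignment to {H1, H3} ships for at least 270.
Compare {H2, H3}: its best feasible assignment gives total 1068.
Compare {H1, H2}: its best feasible assignment gives total 1090.
Every other set of open sites that can feasibly serve all demand totals ≥ 1068 even under its best assignment. Minimum: 915.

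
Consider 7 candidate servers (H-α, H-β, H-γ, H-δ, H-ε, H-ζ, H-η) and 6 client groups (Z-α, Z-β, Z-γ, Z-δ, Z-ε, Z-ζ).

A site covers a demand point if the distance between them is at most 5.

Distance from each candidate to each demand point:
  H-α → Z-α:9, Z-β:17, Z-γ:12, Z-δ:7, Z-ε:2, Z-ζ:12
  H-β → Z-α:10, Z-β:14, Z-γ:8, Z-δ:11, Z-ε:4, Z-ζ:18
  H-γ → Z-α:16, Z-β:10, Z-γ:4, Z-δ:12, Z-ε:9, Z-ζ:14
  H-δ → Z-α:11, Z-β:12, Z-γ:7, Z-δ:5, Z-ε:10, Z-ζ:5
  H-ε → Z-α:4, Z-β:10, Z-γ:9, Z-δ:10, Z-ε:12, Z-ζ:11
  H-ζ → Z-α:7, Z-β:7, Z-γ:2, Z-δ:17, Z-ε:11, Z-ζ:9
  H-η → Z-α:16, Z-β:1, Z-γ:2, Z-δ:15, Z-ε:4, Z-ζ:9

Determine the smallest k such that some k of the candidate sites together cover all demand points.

3

Coverage sets (demand points within 5 of each site):
  H-α: {Z-ε}
  H-β: {Z-ε}
  H-γ: {Z-γ}
  H-δ: {Z-δ, Z-ζ}
  H-ε: {Z-α}
  H-ζ: {Z-γ}
  H-η: {Z-β, Z-γ, Z-ε}
No 2 sites suffice: every size-2 union leaves at least one demand point uncovered.
But {H-δ, H-ε, H-η} covers everything, so the minimum is 3.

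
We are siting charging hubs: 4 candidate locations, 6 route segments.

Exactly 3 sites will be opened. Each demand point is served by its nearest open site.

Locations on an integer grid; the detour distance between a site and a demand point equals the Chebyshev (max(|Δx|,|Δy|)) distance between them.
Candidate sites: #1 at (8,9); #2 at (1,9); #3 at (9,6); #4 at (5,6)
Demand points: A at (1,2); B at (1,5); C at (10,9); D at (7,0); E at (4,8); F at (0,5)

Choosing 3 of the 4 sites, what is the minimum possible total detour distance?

22

Open {#1, #2, #4}.
  A→#4 4, B→#2 4, C→#1 2, D→#4 6, E→#4 2, F→#2 4  ⇒ total 22.
Compare {#1, #3, #4}: total 23.
Compare {#2, #3, #4}: total 23.
No size-3 selection does better; minimum is 22.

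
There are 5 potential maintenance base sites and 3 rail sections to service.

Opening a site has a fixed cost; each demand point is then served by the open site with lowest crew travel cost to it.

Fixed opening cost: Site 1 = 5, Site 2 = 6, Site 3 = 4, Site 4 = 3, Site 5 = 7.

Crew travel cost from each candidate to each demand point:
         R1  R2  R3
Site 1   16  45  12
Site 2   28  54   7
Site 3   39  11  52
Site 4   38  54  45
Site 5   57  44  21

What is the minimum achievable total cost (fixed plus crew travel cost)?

48

Open {Site 1, Site 3}: assign each demand point to its cheapest open site.
  R1→Site 1 16, R2→Site 3 11, R3→Site 1 12
  crew travel cost 39, fixed 9 → total 48.
Compare {Site 1, Site 2, Site 3}: crew travel cost 34 + fixed 15 = 49.
Compare {Site 1, Site 3, Site 4}: crew travel cost 39 + fixed 12 = 51.
Compare {Site 1, Site 2, Site 3, Site 4}: crew travel cost 34 + fixed 18 = 52.
All other subsets cost ≥ 49. Minimum total cost: 48.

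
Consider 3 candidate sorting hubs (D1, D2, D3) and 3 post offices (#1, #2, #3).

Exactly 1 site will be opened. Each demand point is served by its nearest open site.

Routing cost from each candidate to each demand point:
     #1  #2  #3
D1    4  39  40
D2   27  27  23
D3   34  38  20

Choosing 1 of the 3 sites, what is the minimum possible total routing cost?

77

Open {D2}.
  #1→D2 27, #2→D2 27, #3→D2 23  ⇒ total 77.
Compare {D1}: total 83.
Compare {D3}: total 92.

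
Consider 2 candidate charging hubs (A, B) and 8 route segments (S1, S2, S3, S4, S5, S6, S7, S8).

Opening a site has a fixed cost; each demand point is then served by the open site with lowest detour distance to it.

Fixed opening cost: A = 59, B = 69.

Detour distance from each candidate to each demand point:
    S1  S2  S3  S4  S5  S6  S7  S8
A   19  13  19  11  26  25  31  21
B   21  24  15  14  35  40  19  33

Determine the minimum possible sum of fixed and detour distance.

224

Open {A}: assign each demand point to its cheapest open site.
  S1→A 19, S2→A 13, S3→A 19, S4→A 11, S5→A 26, S6→A 25, S7→A 31, S8→A 21
  detour distance 165, fixed 59 → total 224.
Compare {B}: detour distance 201 + fixed 69 = 270.
Compare {A, B}: detour distance 149 + fixed 128 = 277.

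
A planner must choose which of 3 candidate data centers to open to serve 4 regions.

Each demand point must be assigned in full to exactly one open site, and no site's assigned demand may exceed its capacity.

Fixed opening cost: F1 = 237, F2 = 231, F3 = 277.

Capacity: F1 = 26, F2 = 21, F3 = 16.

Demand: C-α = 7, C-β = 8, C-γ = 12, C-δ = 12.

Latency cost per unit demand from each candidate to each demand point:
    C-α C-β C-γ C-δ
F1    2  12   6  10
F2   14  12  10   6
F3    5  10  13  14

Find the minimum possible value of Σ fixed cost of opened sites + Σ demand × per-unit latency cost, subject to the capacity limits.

Open {F1, F2}; cheapest assignment that respects the capacities:
  F1 (cap 26, load 19): C-α, C-γ — cost 7×2 + 12×6 = 86
  F2 (cap 21, load 20): C-β, C-δ — cost 8×12 + 12×6 = 168
  Shipping 254, fixed 468 → total 722.
  Any other capacity-feasible assignment to {F1, F2} ships for at least 254.
Compare {F1, F3}: its best feasible assignment gives total 821.
Compare {F1, F2, F3}: its best feasible assignment gives total 983.
Every other set of open sites that can feasibly serve all demand totals ≥ 821 even under its best assignment. Minimum: 722.

722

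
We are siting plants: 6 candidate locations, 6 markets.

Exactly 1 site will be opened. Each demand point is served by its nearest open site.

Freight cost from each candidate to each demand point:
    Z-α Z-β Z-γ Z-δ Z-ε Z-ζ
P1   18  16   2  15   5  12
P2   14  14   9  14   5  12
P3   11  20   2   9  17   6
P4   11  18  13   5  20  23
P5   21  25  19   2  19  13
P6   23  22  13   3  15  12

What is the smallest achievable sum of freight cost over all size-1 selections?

65

Open {P3}.
  Z-α→P3 11, Z-β→P3 20, Z-γ→P3 2, Z-δ→P3 9, Z-ε→P3 17, Z-ζ→P3 6  ⇒ total 65.
Compare {P1}: total 68.
Compare {P2}: total 68.
No size-1 selection does better; minimum is 65.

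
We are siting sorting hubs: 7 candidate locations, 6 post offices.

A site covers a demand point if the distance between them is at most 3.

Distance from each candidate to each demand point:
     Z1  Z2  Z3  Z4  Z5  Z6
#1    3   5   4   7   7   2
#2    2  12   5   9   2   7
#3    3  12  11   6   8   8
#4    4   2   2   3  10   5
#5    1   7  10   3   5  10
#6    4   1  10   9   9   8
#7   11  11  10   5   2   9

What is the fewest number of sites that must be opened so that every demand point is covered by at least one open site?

3

Coverage sets (demand points within 3 of each site):
  #1: {Z1, Z6}
  #2: {Z1, Z5}
  #3: {Z1}
  #4: {Z2, Z3, Z4}
  #5: {Z1, Z4}
  #6: {Z2}
  #7: {Z5}
No 2 sites suffice: every size-2 union leaves at least one demand point uncovered.
But {#1, #2, #4} covers everything, so the minimum is 3.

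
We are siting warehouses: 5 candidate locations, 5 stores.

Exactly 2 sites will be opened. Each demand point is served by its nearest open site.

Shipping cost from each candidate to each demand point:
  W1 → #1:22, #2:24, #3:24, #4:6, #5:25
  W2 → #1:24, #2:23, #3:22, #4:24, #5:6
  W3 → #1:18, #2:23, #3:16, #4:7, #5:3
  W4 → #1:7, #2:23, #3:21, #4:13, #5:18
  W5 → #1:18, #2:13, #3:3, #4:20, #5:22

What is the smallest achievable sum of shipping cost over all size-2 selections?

44

Open {W3, W5}.
  #1→W3 18, #2→W5 13, #3→W5 3, #4→W3 7, #5→W3 3  ⇒ total 44.
Compare {W4, W5}: total 54.
Compare {W3, W4}: total 56.
No size-2 selection does better; minimum is 44.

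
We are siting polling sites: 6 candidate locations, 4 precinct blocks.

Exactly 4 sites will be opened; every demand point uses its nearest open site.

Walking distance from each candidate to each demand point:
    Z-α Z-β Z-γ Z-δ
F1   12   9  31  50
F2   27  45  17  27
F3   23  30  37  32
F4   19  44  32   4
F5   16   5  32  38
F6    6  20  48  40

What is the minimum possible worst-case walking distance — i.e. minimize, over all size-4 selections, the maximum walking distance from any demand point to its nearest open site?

Open {F1, F2, F3, F4}.
  Farthest demand point is Z-γ at walking distance 17 (to F2); all others are ≤ 17.
With {F1, F2, F4, F5} the worst case is 17.
With {F1, F2, F4, F6} the worst case is 17.
No size-4 selection achieves below 17.

17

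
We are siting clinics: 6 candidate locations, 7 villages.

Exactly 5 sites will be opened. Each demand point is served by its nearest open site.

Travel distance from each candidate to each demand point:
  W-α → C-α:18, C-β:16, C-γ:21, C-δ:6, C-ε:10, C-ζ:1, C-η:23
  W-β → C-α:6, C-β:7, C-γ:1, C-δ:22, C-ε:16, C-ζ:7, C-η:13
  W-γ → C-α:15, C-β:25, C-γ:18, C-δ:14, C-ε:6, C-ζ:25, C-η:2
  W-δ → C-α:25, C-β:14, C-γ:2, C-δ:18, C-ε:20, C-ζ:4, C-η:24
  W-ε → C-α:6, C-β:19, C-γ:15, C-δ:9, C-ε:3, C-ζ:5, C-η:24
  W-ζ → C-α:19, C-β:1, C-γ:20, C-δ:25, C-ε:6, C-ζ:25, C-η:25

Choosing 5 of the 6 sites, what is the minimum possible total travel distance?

Open {W-α, W-β, W-γ, W-ε, W-ζ}.
  C-α→W-β 6, C-β→W-ζ 1, C-γ→W-β 1, C-δ→W-α 6, C-ε→W-ε 3, C-ζ→W-α 1, C-η→W-γ 2  ⇒ total 20.
Compare {W-α, W-γ, W-δ, W-ε, W-ζ}: total 21.
Compare {W-α, W-β, W-γ, W-δ, W-ζ}: total 23.
No size-5 selection does better; minimum is 20.

20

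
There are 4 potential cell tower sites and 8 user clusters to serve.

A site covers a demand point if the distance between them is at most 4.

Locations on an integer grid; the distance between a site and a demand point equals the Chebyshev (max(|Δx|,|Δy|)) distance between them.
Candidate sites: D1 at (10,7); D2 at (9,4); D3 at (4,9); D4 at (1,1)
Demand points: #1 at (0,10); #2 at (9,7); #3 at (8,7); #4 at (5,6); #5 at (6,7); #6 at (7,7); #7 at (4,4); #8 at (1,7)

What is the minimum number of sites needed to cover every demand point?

Coverage sets (demand points within 4 of each site):
  D1: {#2, #3, #5, #6}
  D2: {#2, #3, #4, #5, #6}
  D3: {#1, #3, #4, #5, #6, #8}
  D4: {#7}
No 2 sites suffice: every size-2 union leaves at least one demand point uncovered.
But {D1, D3, D4} covers everything, so the minimum is 3.

3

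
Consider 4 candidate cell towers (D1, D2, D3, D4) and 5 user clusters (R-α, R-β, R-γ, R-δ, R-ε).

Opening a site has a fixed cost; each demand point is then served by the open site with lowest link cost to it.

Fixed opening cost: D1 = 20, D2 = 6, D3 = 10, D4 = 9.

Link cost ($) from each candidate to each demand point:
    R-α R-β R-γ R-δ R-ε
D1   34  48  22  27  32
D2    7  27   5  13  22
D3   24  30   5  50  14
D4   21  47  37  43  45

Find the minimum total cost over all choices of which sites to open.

80

Open {D2}: assign each demand point to its cheapest open site.
  R-α→D2 7, R-β→D2 27, R-γ→D2 5, R-δ→D2 13, R-ε→D2 22
  link cost 74, fixed 6 → total 80.
Compare {D2, D3}: link cost 66 + fixed 16 = 82.
Compare {D2, D4}: link cost 74 + fixed 15 = 89.
Compare {D2, D3, D4}: link cost 66 + fixed 25 = 91.
All other subsets cost ≥ 82. Minimum total cost: 80.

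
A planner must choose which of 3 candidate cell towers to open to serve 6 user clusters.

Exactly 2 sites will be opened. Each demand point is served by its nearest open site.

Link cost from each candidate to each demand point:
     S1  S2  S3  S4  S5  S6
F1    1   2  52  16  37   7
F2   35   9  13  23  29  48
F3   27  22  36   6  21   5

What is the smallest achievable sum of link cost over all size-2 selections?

68

Open {F1, F2}.
  S1→F1 1, S2→F1 2, S3→F2 13, S4→F1 16, S5→F2 29, S6→F1 7  ⇒ total 68.
Compare {F1, F3}: total 71.
Compare {F2, F3}: total 81.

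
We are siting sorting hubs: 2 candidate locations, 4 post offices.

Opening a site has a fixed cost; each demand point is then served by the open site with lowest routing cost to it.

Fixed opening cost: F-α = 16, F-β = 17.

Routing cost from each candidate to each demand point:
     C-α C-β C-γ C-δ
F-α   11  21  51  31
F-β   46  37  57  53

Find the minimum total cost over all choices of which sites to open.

130

Open {F-α}: assign each demand point to its cheapest open site.
  C-α→F-α 11, C-β→F-α 21, C-γ→F-α 51, C-δ→F-α 31
  routing cost 114, fixed 16 → total 130.
Compare {F-α, F-β}: routing cost 114 + fixed 33 = 147.
Compare {F-β}: routing cost 193 + fixed 17 = 210.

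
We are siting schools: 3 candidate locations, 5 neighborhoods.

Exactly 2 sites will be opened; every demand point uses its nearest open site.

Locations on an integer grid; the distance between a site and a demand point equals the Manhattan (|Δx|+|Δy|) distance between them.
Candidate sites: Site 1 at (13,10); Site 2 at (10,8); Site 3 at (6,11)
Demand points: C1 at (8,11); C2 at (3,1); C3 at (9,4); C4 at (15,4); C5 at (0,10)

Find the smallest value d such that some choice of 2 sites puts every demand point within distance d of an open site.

13

Open {Site 1, Site 3}.
  Farthest demand point is C2 at distance 13 (to Site 3); all others are ≤ 13.
With {Site 2, Site 3} the worst case is 13.
With {Site 1, Site 2} the worst case is 14.
No size-2 selection achieves below 13.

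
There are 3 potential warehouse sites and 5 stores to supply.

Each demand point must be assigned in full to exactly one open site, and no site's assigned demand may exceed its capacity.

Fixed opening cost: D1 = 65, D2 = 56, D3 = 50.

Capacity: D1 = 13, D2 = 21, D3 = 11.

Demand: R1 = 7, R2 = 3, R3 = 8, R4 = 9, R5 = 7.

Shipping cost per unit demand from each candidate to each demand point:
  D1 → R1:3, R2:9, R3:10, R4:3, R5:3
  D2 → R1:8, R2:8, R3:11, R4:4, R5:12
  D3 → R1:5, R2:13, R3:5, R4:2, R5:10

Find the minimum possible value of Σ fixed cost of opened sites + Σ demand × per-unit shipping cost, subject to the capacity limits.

Open {D1, D2, D3}; cheapest assignment that respects the capacities:
  D1 (cap 13, load 7): R5 — cost 7×3 = 21
  D2 (cap 21, load 19): R1, R2, R4 — cost 7×8 + 3×8 + 9×4 = 116
  D3 (cap 11, load 8): R3 — cost 8×5 = 40
  Shipping 177, fixed 171 → total 348.
  Any other capacity-feasible assignment to {D1, D2, D3} ships for at least 177.
Total demand is 34; every other set of sites either has combined capacity below 34 or cannot fit the demands without splitting one across sites, so {D1, D2, D3} is the only feasible choice of open sites. Minimum: 348.

348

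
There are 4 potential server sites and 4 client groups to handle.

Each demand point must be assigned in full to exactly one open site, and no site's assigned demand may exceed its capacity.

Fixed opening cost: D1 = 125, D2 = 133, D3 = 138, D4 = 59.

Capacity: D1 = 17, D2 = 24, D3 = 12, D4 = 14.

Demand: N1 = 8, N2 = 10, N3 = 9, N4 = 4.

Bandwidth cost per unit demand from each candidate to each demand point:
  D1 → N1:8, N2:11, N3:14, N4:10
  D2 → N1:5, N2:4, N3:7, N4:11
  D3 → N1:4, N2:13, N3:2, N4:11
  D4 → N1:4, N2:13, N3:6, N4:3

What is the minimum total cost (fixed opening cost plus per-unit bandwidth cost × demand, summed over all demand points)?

338

Open {D2, D4}; cheapest assignment that respects the capacities:
  D2 (cap 24, load 18): N1, N2 — cost 8×5 + 10×4 = 80
  D4 (cap 14, load 13): N3, N4 — cost 9×6 + 4×3 = 66
  Shipping 146, fixed 192 → total 338.
  Any other capacity-feasible assignment to {D2, D4} ships for at least 146.
Compare {D2, D3}: its best feasible assignment gives total 413.
Compare {D2, D3, D4}: its best feasible assignment gives total 432.
Every other set of open sites that can feasibly serve all demand totals ≥ 413 even under its best assignment. Minimum: 338.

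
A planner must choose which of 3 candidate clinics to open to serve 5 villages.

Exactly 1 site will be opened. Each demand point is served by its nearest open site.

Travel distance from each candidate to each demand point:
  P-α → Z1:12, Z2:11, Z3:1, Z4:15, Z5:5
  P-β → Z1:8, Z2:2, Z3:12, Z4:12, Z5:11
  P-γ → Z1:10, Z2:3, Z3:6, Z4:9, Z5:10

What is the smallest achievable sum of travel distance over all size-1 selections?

Open {P-γ}.
  Z1→P-γ 10, Z2→P-γ 3, Z3→P-γ 6, Z4→P-γ 9, Z5→P-γ 10  ⇒ total 38.
Compare {P-α}: total 44.
Compare {P-β}: total 45.

38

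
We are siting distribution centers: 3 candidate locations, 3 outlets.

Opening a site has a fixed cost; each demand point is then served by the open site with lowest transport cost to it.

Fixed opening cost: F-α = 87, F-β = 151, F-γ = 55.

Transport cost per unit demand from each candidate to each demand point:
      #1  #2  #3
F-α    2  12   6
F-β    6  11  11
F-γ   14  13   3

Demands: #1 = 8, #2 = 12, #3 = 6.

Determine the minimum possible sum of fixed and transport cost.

Open {F-α}: assign each demand point to its cheapest open site.
  #1→F-α 8×2=16, #2→F-α 12×12=144, #3→F-α 6×6=36
  transport cost 196, fixed 87 → total 283.
Compare {F-α, F-γ}: transport cost 178 + fixed 142 = 320.
Compare {F-γ}: transport cost 286 + fixed 55 = 341.
Compare {F-β}: transport cost 246 + fixed 151 = 397.
All other subsets cost ≥ 320. Minimum total cost: 283.

283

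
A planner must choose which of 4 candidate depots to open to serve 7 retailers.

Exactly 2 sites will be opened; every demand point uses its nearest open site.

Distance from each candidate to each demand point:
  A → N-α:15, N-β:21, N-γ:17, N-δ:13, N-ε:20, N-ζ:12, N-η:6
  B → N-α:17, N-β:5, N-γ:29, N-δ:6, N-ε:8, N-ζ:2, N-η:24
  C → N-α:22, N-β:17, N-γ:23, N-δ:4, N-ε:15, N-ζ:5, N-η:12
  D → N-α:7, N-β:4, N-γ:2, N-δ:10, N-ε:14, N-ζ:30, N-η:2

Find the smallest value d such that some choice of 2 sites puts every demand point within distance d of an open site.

Open {B, D}.
  Farthest demand point is N-ε at distance 8 (to B); all others are ≤ 8.
With {A, D} the worst case is 14.
With {C, D} the worst case is 14.
No size-2 selection achieves below 8.

8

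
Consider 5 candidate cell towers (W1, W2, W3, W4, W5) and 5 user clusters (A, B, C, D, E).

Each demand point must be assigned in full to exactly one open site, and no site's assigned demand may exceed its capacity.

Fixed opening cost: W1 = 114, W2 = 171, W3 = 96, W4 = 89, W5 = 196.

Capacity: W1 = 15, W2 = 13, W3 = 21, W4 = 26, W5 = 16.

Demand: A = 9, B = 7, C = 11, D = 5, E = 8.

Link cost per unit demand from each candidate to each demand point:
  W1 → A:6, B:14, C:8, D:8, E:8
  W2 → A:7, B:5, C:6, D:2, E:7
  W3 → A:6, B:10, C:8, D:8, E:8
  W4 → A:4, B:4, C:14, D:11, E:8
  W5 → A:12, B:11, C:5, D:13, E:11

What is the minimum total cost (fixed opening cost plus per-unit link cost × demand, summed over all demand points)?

Open {W3, W4}; cheapest assignment that respects the capacities:
  W3 (cap 21, load 16): C, D — cost 11×8 + 5×8 = 128
  W4 (cap 26, load 24): A, B, E — cost 9×4 + 7×4 + 8×8 = 128
  Shipping 256, fixed 185 → total 441.
  Any other capacity-feasible assignment to {W3, W4} ships for at least 256.
Compare {W4, W5}: its best feasible assignment gives total 533.
Compare {W1, W4}: its best feasible assignment gives total 543.
Every other set of open sites that can feasibly serve all demand totals ≥ 533 even under its best assignment. Minimum: 441.

441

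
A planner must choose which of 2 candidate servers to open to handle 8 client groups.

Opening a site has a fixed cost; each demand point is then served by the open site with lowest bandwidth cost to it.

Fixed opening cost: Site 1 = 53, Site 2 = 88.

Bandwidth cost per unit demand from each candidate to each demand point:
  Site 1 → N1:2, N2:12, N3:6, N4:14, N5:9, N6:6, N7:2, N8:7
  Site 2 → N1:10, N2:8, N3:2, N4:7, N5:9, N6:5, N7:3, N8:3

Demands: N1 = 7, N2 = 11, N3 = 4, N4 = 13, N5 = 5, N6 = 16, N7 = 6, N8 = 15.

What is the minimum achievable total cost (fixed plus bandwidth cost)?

524

Open {Site 1, Site 2}: assign each demand point to its cheapest open site.
  N1→Site 1 7×2=14, N2→Site 2 11×8=88, N3→Site 2 4×2=8, N4→Site 2 13×7=91, N5→Site 1 5×9=45, N6→Site 2 16×5=80, N7→Site 1 6×2=12, N8→Site 2 15×3=45
  bandwidth cost 383, fixed 141 → total 524.
Compare {Site 2}: bandwidth cost 445 + fixed 88 = 533.
Compare {Site 1}: bandwidth cost 610 + fixed 53 = 663.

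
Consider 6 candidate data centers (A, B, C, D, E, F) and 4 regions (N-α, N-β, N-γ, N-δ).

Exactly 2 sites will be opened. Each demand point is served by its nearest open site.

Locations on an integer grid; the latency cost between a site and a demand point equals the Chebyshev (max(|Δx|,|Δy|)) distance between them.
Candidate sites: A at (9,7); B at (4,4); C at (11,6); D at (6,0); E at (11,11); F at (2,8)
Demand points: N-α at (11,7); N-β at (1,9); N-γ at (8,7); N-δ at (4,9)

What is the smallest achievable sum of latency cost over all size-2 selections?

Open {A, F}.
  N-α→A 2, N-β→F 1, N-γ→A 1, N-δ→F 2  ⇒ total 6.
Compare {C, F}: total 7.
Compare {E, F}: total 11.
No size-2 selection does better; minimum is 6.

6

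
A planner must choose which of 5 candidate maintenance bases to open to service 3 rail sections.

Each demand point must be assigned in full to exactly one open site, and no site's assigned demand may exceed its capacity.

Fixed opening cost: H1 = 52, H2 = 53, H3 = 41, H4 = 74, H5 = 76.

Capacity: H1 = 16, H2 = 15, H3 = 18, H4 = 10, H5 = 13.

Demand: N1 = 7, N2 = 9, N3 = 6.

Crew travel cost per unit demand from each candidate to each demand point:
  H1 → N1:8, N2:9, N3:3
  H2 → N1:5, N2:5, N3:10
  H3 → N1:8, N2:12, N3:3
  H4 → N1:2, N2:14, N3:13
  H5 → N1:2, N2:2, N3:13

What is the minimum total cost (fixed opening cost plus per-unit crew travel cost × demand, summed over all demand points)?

209

Open {H3, H5}; cheapest assignment that respects the capacities:
  H3 (cap 18, load 13): N1, N3 — cost 7×8 + 6×3 = 74
  H5 (cap 13, load 9): N2 — cost 9×2 = 18
  Shipping 92, fixed 117 → total 209.
  Any other capacity-feasible assignment to {H3, H5} ships for at least 92.
Compare {H2, H3}: its best feasible assignment gives total 213.
Compare {H1, H5}: its best feasible assignment gives total 220.
Every other set of open sites that can feasibly serve all demand totals ≥ 213 even under its best assignment. Minimum: 209.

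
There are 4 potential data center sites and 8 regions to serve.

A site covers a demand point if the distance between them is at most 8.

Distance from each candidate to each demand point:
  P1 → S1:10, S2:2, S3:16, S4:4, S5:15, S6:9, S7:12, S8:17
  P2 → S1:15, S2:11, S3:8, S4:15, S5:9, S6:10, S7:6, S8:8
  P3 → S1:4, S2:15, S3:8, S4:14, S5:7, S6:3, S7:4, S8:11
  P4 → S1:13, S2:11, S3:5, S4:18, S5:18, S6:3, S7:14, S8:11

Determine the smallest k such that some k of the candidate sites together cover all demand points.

3

Coverage sets (demand points within 8 of each site):
  P1: {S2, S4}
  P2: {S3, S7, S8}
  P3: {S1, S3, S5, S6, S7}
  P4: {S3, S6}
No 2 sites suffice: every size-2 union leaves at least one demand point uncovered.
But {P1, P2, P3} covers everything, so the minimum is 3.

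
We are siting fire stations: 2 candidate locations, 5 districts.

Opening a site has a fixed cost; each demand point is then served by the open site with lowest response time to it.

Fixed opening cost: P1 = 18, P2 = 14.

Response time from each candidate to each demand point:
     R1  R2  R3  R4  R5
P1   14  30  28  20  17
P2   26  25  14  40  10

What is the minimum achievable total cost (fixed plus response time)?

Open {P1, P2}: assign each demand point to its cheapest open site.
  R1→P1 14, R2→P2 25, R3→P2 14, R4→P1 20, R5→P2 10
  response time 83, fixed 32 → total 115.
Compare {P1}: response time 109 + fixed 18 = 127.
Compare {P2}: response time 115 + fixed 14 = 129.

115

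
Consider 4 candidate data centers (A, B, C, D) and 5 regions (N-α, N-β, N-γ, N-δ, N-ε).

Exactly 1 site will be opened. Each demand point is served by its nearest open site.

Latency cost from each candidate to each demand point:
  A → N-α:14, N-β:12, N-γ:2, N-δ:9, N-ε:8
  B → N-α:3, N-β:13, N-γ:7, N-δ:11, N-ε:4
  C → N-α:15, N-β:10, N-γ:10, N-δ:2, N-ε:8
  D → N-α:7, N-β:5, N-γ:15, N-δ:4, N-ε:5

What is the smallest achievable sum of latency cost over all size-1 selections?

36

Open {D}.
  N-α→D 7, N-β→D 5, N-γ→D 15, N-δ→D 4, N-ε→D 5  ⇒ total 36.
Compare {B}: total 38.
Compare {A}: total 45.
No size-1 selection does better; minimum is 36.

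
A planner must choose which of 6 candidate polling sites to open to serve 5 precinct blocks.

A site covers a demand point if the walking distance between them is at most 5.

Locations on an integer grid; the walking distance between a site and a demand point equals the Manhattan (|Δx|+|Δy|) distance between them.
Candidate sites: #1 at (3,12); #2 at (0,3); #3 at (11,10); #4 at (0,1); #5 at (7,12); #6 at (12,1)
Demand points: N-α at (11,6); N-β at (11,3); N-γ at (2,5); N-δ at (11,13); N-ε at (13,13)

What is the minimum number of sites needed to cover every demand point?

Coverage sets (demand points within 5 of each site):
  #1: {}
  #2: {N-γ}
  #3: {N-α, N-δ, N-ε}
  #4: {}
  #5: {N-δ}
  #6: {N-β}
No 2 sites suffice: every size-2 union leaves at least one demand point uncovered.
But {#2, #3, #6} covers everything, so the minimum is 3.

3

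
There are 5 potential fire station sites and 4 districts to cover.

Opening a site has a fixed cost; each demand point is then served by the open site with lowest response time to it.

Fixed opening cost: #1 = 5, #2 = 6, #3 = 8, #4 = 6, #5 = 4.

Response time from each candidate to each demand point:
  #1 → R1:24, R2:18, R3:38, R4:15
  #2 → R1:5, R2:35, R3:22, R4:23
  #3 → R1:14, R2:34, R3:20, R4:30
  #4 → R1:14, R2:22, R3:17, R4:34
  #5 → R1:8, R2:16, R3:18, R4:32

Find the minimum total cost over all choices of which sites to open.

Open {#1, #5}: assign each demand point to its cheapest open site.
  R1→#5 8, R2→#5 16, R3→#5 18, R4→#1 15
  response time 57, fixed 9 → total 66.
Compare {#1, #2, #5}: response time 54 + fixed 15 = 69.
Compare {#1, #2}: response time 60 + fixed 11 = 71.
Compare {#1, #4, #5}: response time 56 + fixed 15 = 71.
All other subsets cost ≥ 69. Minimum total cost: 66.

66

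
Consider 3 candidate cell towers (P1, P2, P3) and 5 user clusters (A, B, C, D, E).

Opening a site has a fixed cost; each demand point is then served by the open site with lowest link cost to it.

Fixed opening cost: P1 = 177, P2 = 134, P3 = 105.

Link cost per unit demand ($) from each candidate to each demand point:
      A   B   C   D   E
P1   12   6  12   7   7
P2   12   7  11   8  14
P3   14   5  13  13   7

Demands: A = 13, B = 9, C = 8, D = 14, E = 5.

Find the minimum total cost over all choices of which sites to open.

616

Open {P1}: assign each demand point to its cheapest open site.
  A→P1 13×12=156, B→P1 9×6=54, C→P1 8×12=96, D→P1 14×7=98, E→P1 5×7=35
  link cost 439, fixed 177 → total 616.
Compare {P2}: link cost 489 + fixed 134 = 623.
Compare {P3}: link cost 548 + fixed 105 = 653.
Compare {P2, P3}: link cost 436 + fixed 239 = 675.
All other subsets cost ≥ 623. Minimum total cost: 616.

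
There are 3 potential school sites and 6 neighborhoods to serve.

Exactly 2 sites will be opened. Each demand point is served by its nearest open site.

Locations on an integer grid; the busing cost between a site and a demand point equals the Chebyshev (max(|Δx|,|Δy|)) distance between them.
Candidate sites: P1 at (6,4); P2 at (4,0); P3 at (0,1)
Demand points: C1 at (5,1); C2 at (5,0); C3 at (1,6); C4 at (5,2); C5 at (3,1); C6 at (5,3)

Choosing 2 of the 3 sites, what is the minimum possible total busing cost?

11

Open {P1, P2}.
  C1→P2 1, C2→P2 1, C3→P1 5, C4→P1 2, C5→P2 1, C6→P1 1  ⇒ total 11.
Compare {P2, P3}: total 13.
Compare {P1, P3}: total 18.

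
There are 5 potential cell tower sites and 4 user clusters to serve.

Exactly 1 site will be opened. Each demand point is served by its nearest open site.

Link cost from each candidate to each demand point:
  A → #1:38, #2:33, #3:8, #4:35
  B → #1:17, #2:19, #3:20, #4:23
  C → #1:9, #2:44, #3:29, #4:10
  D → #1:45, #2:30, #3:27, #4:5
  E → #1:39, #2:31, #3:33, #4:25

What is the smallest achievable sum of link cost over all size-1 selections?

Open {B}.
  #1→B 17, #2→B 19, #3→B 20, #4→B 23  ⇒ total 79.
Compare {C}: total 92.
Compare {D}: total 107.
No size-1 selection does better; minimum is 79.

79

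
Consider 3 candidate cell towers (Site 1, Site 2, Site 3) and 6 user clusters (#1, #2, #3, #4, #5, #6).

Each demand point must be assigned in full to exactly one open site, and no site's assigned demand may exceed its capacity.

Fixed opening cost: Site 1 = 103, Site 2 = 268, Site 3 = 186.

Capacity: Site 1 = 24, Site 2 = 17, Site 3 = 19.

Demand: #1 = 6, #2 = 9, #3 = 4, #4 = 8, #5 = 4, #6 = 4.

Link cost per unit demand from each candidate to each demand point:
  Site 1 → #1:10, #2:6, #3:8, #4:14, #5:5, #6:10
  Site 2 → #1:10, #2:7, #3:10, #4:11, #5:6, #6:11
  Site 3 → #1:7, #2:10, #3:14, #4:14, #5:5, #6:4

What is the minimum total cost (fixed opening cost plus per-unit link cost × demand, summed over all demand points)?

565

Open {Site 1, Site 3}; cheapest assignment that respects the capacities:
  Site 1 (cap 24, load 21): #2, #3, #4 — cost 9×6 + 4×8 + 8×14 = 198
  Site 3 (cap 19, load 14): #1, #5, #6 — cost 6×7 + 4×5 + 4×4 = 78
  Shipping 276, fixed 289 → total 565.
  Any other capacity-feasible assignment to {Site 1, Site 3} ships for at least 276.
Compare {Site 1, Site 2}: its best feasible assignment gives total 665.
Compare {Site 2, Site 3}: its best feasible assignment gives total 739.
Every other set of open sites that can feasibly serve all demand totals ≥ 665 even under its best assignment. Minimum: 565.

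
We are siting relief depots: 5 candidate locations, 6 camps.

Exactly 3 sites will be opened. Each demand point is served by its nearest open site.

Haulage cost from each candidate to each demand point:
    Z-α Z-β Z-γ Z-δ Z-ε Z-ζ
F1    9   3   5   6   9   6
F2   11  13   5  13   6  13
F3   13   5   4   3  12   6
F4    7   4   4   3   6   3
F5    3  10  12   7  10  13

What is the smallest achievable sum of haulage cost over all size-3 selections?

22

Open {F1, F4, F5}.
  Z-α→F5 3, Z-β→F1 3, Z-γ→F4 4, Z-δ→F4 3, Z-ε→F4 6, Z-ζ→F4 3  ⇒ total 22.
Compare {F2, F4, F5}: total 23.
Compare {F3, F4, F5}: total 23.
No size-3 selection does better; minimum is 22.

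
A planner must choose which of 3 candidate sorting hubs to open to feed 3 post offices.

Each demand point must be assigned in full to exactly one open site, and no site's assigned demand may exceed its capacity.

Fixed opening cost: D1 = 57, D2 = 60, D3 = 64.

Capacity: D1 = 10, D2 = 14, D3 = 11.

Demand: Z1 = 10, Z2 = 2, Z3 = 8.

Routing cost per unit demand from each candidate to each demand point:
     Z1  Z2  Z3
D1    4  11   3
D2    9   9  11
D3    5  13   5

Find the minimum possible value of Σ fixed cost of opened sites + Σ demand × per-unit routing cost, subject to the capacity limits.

217

Open {D1, D3}; cheapest assignment that respects the capacities:
  D1 (cap 10, load 10): Z2, Z3 — cost 2×11 + 8×3 = 46
  D3 (cap 11, load 10): Z1 — cost 10×5 = 50
  Shipping 96, fixed 121 → total 217.
  Any other capacity-feasible assignment to {D1, D3} ships for at least 96.
Compare {D1, D2}: its best feasible assignment gives total 249.
Compare {D2, D3}: its best feasible assignment gives total 272.
Every other set of open sites that can feasibly serve all demand totals ≥ 249 even under its best assignment. Minimum: 217.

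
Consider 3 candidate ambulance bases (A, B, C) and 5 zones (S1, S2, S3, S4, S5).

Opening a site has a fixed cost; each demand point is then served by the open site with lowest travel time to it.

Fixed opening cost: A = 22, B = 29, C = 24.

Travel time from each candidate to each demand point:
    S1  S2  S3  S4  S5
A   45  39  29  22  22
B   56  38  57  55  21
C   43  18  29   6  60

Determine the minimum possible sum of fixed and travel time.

164

Open {A, C}: assign each demand point to its cheapest open site.
  S1→C 43, S2→C 18, S3→A 29, S4→C 6, S5→A 22
  travel time 118, fixed 46 → total 164.
Compare {B, C}: travel time 117 + fixed 53 = 170.
Compare {A}: travel time 157 + fixed 22 = 179.
Compare {C}: travel time 156 + fixed 24 = 180.
All other subsets cost ≥ 170. Minimum total cost: 164.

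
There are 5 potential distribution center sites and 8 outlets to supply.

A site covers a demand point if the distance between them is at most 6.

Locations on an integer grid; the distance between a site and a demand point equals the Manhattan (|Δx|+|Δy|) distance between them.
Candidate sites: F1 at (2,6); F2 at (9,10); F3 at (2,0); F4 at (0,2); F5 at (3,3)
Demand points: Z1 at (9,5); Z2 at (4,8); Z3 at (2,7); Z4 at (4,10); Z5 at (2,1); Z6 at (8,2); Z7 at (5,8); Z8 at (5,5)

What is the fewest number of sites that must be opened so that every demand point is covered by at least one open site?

2

Coverage sets (demand points within 6 of each site):
  F1: {Z2, Z3, Z4, Z5, Z7, Z8}
  F2: {Z1, Z4, Z7}
  F3: {Z5}
  F4: {Z5}
  F5: {Z2, Z3, Z5, Z6, Z8}
No single site covers all 8 demand points.
But {F2, F5} covers everything, so the minimum is 2.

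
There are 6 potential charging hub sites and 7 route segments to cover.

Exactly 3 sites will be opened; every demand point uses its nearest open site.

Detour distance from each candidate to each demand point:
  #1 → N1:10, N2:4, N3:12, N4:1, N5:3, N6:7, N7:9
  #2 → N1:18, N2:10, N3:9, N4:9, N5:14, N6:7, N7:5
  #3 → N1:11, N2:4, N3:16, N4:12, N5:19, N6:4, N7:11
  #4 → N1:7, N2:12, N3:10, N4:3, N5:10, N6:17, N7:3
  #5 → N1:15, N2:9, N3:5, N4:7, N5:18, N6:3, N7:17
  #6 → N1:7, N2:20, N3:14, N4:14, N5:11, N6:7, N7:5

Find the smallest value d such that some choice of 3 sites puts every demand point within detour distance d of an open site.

7

Open {#1, #4, #5}.
  Farthest demand point is N1 at detour distance 7 (to #4); all others are ≤ 7.
With {#1, #5, #6} the worst case is 7.
With {#1, #2, #4} the worst case is 9.
No size-3 selection achieves below 7.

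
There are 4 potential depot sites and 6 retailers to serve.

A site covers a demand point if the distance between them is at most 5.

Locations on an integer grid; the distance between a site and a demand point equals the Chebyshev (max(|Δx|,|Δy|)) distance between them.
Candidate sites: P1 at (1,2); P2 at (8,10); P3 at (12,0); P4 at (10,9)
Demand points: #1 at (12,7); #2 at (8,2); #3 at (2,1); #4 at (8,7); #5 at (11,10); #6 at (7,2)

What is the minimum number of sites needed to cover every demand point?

Coverage sets (demand points within 5 of each site):
  P1: {#3}
  P2: {#1, #4, #5}
  P3: {#2, #6}
  P4: {#1, #4, #5}
No 2 sites suffice: every size-2 union leaves at least one demand point uncovered.
But {P1, P2, P3} covers everything, so the minimum is 3.

3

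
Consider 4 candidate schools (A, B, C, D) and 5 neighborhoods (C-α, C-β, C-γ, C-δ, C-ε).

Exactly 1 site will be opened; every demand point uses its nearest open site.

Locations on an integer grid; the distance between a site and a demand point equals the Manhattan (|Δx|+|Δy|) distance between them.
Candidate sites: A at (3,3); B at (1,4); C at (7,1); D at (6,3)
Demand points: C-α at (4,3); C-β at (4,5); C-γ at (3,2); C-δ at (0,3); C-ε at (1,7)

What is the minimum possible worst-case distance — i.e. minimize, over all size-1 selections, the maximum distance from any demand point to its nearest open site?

Open {B}.
  Farthest demand point is C-α at distance 4 (to B); all others are ≤ 4.
With {A} the worst case is 6.
With {D} the worst case is 9.
No size-1 selection achieves below 4.

4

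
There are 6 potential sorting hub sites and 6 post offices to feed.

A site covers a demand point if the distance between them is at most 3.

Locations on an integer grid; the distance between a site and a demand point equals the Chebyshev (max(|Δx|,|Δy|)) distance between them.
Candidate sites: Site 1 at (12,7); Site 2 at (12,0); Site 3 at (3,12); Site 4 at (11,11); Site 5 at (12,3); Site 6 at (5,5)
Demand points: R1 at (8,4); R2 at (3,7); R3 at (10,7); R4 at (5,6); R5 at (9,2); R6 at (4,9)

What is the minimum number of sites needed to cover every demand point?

Coverage sets (demand points within 3 of each site):
  Site 1: {R3}
  Site 2: {R5}
  Site 3: {R6}
  Site 4: {}
  Site 5: {R5}
  Site 6: {R1, R2, R4}
No 3 sites suffice: every size-3 union leaves at least one demand point uncovered.
But {Site 1, Site 2, Site 3, Site 6} covers everything, so the minimum is 4.

4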